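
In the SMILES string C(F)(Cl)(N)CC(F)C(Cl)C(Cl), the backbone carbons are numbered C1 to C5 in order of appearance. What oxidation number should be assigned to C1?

Count +1 for every bond to an atom more electronegative than carbon and −1 for every bond to one less electronegative; C–C bonds are 0.
C1 has one bond to C (0), one bond to F (+1), one bond to Cl (+1), one bond to N (+1).
Oxidation state = 0 + 1 + 1 + 1 = +3.

+3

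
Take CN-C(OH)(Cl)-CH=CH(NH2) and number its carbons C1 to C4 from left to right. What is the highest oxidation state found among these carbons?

+3

Count +1 for every bond to an atom more electronegative than carbon and −1 for every bond to one less electronegative; C–C bonds are 0. Tallying each carbon:
C1: 1C, 3N → 0 + 3 = +3
C2: 2C, 1O, 1Cl → 0 + 1 + 1 = +2
C3: 3C, 1H → 0 − 1 = -1
C4: 2C, 1H, 1N → 0 − 1 + 1 = 0
The highest value is +3.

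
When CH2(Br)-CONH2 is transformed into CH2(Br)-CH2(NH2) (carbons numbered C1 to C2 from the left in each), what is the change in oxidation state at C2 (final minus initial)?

Before: C2 has 1 bond to C, 2 bonds to O, 1 bond to N → oxidation state +3.
After: C2 has 1 bond to C, 2 bonds to H, 1 bond to N → oxidation state -1.
Δ = -1 − (+3) = -4, so this is a reduction at C2.

-4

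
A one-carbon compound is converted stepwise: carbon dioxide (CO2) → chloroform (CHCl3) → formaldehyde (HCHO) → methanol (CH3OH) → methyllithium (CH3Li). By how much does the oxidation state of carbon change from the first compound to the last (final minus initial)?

Carbon oxidation states along the series — carbon dioxide: +4, chloroform: +2, formaldehyde: 0, methanol: -2, methyllithium: -4.
Net change = -4 − (+4) = -8.

-8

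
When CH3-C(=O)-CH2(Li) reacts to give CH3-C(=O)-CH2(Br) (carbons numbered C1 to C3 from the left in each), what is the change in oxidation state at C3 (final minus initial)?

Before: C3 has 1 bond to C, 2 bonds to H, 1 bond to Li → oxidation state -3.
After: C3 has 1 bond to C, 2 bonds to H, 1 bond to Br → oxidation state -1.
Δ = -1 − (-3) = +2, so this is an oxidation at C3.

+2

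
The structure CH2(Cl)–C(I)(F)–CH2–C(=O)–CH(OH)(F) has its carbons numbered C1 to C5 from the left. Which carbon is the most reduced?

C3

Tallying each carbon's bonds:
C1: 1C, 2H, 1Cl → 0 − 2 + 1 = -1
C2: 2C, 1F, 1I → 0 + 1 + 1 = +2
C3: 2C, 2H → 0 − 2 = -2
C4: 2C, 2O → 0 + 2 = +2
C5: 1C, 1H, 1O, 1F → 0 − 1 + 1 + 1 = +1
The most reduced carbon is C3 at -2.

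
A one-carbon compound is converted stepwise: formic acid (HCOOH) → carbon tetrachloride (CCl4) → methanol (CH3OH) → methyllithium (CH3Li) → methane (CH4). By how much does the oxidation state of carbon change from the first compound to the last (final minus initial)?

Carbon oxidation states along the series — formic acid: +2, carbon tetrachloride: +4, methanol: -2, methyllithium: -4, methane: -4.
Net change = -4 − (+2) = -6.

-6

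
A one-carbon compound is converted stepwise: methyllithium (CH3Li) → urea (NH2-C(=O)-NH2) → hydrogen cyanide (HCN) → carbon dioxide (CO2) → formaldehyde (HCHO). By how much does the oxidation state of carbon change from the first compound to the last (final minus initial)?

+4

Carbon oxidation states along the series — methyllithium: -4, urea: +4, hydrogen cyanide: +2, carbon dioxide: +4, formaldehyde: 0.
Net change = 0 − (-4) = +4.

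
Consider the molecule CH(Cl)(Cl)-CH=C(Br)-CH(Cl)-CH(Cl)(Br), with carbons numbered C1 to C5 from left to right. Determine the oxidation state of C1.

+1

C1 has one bond to C (0), one bond to Cl (+1), one bond to Cl (+1), one bond to H (-1).
Oxidation state = 0 + 1 + 1 − 1 = +1.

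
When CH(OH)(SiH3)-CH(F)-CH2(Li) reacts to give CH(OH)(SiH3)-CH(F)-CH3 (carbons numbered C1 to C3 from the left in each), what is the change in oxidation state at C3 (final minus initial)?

0

Before: C3 has 1 bond to C, 2 bonds to H, 1 bond to Li → oxidation state -3.
After: C3 has 1 bond to C, 3 bonds to H → oxidation state -3.
Δ = -3 − (-3) = 0, so no net redox change at C3.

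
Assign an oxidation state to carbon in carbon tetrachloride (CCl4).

The carbon has one bond to Cl (+1), one bond to Cl (+1), one bond to Cl (+1), one bond to Cl (+1).
Oxidation state = +1 + 1 + 1 + 1 = +4.

+4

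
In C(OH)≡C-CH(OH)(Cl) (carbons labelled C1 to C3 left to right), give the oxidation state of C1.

+1

Count +1 for every bond to an atom more electronegative than carbon and −1 for every bond to one less electronegative; C–C bonds are 0.
C1 has a triple bond to C (3×0 = 0), one bond to O (+1).
Oxidation state = 0 + 1 = +1.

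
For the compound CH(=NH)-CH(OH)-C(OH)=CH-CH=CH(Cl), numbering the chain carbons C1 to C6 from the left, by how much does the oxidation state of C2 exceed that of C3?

C2: 2C, 1H, 1O → 0 − 1 + 1 = 0
C3: 3C, 1O → 0 + 1 = +1
Difference: 0 − (+1) = -1.

-1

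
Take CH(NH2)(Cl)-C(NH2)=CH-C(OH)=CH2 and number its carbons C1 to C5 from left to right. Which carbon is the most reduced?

Count +1 for every bond to an atom more electronegative than carbon and −1 for every bond to one less electronegative; C–C bonds are 0. Tallying each carbon:
C1: 1C, 1H, 1N, 1Cl → 0 − 1 + 1 + 1 = +1
C2: 3C, 1N → 0 + 1 = +1
C3: 3C, 1H → 0 − 1 = -1
C4: 3C, 1O → 0 + 1 = +1
C5: 2C, 2H → 0 − 2 = -2
The most reduced carbon is C5 at -2.

C5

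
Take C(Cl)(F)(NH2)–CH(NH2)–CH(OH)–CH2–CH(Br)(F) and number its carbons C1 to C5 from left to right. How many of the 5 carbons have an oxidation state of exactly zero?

2

Count +1 for every bond to an atom more electronegative than carbon and −1 for every bond to one less electronegative; C–C bonds are 0. Tallying each carbon:
C1: 1C, 1N, 1F, 1Cl → 0 + 1 + 1 + 1 = +3
C2: 2C, 1H, 1N → 0 − 1 + 1 = 0
C3: 2C, 1H, 1O → 0 − 1 + 1 = 0
C4: 2C, 2H → 0 − 2 = -2
C5: 1C, 1H, 1F, 1Br → 0 − 1 + 1 + 1 = +1
2 carbons (C2, C3) meet the condition.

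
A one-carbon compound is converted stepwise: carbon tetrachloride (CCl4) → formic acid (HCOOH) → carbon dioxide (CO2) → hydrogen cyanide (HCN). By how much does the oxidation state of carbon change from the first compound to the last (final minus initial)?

-2

Carbon oxidation states along the series — carbon tetrachloride: +4, formic acid: +2, carbon dioxide: +4, hydrogen cyanide: +2.
Net change = +2 − (+4) = -2.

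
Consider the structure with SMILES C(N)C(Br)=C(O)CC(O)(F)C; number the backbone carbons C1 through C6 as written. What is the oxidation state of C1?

C1 has one bond to C (0), one bond to H (-1), one bond to N (+1), one bond to H (-1).
Oxidation state = 0 − 1 + 1 − 1 = -1.

-1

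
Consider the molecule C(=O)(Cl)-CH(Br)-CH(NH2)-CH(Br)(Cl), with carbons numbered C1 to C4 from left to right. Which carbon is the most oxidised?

C1

Tallying each carbon's bonds:
C1: 1C, 2O, 1Cl → 0 + 2 + 1 = +3
C2: 2C, 1H, 1Br → 0 − 1 + 1 = 0
C3: 2C, 1H, 1N → 0 − 1 + 1 = 0
C4: 1C, 1H, 1Cl, 1Br → 0 − 1 + 1 + 1 = +1
The most oxidised carbon is C1 at +3.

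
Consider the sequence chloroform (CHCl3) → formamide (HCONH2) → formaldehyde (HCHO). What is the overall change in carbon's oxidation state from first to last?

Carbon oxidation states along the series — chloroform: +2, formamide: +2, formaldehyde: 0.
Net change = 0 − (+2) = -2.

-2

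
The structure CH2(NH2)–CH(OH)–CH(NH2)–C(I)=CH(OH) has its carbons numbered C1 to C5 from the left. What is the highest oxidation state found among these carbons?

+1

Each bond to a more electronegative atom (O, N, halogen) counts +1, each bond to a less electronegative atom (H, metal, B, Si) counts −1, and each C–C bond counts 0. Tallying each carbon:
C1: 1C, 2H, 1N → 0 − 2 + 1 = -1
C2: 2C, 1H, 1O → 0 − 1 + 1 = 0
C3: 2C, 1H, 1N → 0 − 1 + 1 = 0
C4: 3C, 1I → 0 + 1 = +1
C5: 2C, 1H, 1O → 0 − 1 + 1 = 0
The highest value is +1.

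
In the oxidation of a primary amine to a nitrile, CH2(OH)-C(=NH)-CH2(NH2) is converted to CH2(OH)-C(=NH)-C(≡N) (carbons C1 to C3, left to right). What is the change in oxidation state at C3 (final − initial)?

Before: C3 has 1 bond to C, 2 bonds to H, 1 bond to N → oxidation state -1.
After: C3 has 1 bond to C, 3 bonds to N → oxidation state +3.
Δ = +3 − (-1) = +4, so this is an oxidation at C3.

+4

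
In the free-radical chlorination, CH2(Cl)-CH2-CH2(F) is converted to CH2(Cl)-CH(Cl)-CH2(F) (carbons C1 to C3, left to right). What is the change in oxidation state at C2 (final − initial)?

Before: C2 has 2 bonds to C, 2 bonds to H → oxidation state -2.
After: C2 has 2 bonds to C, 1 bond to H, 1 bond to Cl → oxidation state 0.
Δ = 0 − (-2) = +2, so this is an oxidation at C2.

+2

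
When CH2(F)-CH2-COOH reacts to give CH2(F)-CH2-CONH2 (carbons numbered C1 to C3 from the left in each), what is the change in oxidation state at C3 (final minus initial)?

Before: C3 has 1 bond to C, 3 bonds to O → oxidation state +3.
After: C3 has 1 bond to C, 2 bonds to O, 1 bond to N → oxidation state +3.
Δ = +3 − (+3) = 0, so no net redox change at C3.

0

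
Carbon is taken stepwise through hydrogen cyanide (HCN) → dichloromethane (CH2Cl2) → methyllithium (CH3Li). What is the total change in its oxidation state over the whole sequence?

Carbon oxidation states along the series — hydrogen cyanide: +2, dichloromethane: 0, methyllithium: -4.
Net change = -4 − (+2) = -6.

-6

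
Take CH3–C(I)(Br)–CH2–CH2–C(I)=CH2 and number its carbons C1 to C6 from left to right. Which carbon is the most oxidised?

C2

Each bond to a more electronegative atom (O, N, halogen) counts +1, each bond to a less electronegative atom (H, metal, B, Si) counts −1, and each C–C bond counts 0. Tallying each carbon:
C1: 1C, 3H → 0 − 3 = -3
C2: 2C, 1Br, 1I → 0 + 1 + 1 = +2
C3: 2C, 2H → 0 − 2 = -2
C4: 2C, 2H → 0 − 2 = -2
C5: 3C, 1I → 0 + 1 = +1
C6: 2C, 2H → 0 − 2 = -2
The most oxidised carbon is C2 at +2.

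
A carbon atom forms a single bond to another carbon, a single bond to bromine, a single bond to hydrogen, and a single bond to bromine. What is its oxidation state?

The carbon has one bond to C (0), one bond to Br (+1), one bond to Br (+1), one bond to H (-1).
Oxidation state = 0 + 1 + 1 − 1 = +1.

+1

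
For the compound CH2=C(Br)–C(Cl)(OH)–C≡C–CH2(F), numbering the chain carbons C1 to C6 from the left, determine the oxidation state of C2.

+1

C2 has a double bond to C (2×0 = 0), one bond to C (0), one bond to Br (+1).
Oxidation state = 0 + 0 + 1 = +1.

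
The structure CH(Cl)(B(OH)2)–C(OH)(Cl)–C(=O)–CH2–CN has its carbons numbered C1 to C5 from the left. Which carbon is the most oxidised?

C5

Tallying each carbon's bonds:
C1: 1C, 1H, 1Cl, 1B → 0 − 1 + 1 − 1 = -1
C2: 2C, 1O, 1Cl → 0 + 1 + 1 = +2
C3: 2C, 2O → 0 + 2 = +2
C4: 2C, 2H → 0 − 2 = -2
C5: 1C, 3N → 0 + 3 = +3
The most oxidised carbon is C5 at +3.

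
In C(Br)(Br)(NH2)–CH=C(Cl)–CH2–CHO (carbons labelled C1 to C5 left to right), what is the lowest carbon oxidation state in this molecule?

Bonds to more-electronegative neighbours contribute +1 each, bonds to H or metals contribute −1 each, and C–C bonds contribute 0. Tallying each carbon:
C1: 1C, 1N, 2Br → 0 + 1 + 2 = +3
C2: 3C, 1H → 0 − 1 = -1
C3: 3C, 1Cl → 0 + 1 = +1
C4: 2C, 2H → 0 − 2 = -2
C5: 1C, 1H, 2O → 0 − 1 + 2 = +1
The lowest value is -2.

-2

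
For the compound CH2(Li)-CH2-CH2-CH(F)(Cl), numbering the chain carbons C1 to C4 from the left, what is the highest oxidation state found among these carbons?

Assign +1 per bond to O/N/halogen, −1 per bond to H or an electropositive element, and 0 per bond to carbon. Tallying each carbon:
C1: 1C, 2H, 1Li → 0 − 2 − 1 = -3
C2: 2C, 2H → 0 − 2 = -2
C3: 2C, 2H → 0 − 2 = -2
C4: 1C, 1H, 1F, 1Cl → 0 − 1 + 1 + 1 = +1
The highest value is +1.

+1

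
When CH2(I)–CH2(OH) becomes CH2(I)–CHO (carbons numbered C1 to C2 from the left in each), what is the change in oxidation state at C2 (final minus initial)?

+2

Before: C2 has 1 bond to C, 2 bonds to H, 1 bond to O → oxidation state -1.
After: C2 has 1 bond to C, 1 bond to H, 2 bonds to O → oxidation state +1.
Δ = +1 − (-1) = +2, so this is an oxidation at C2.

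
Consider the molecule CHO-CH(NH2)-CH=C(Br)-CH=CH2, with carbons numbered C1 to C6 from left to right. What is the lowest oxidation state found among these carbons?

-2

Count +1 for every bond to an atom more electronegative than carbon and −1 for every bond to one less electronegative; C–C bonds are 0. Tallying each carbon:
C1: 1C, 1H, 2O → 0 − 1 + 2 = +1
C2: 2C, 1H, 1N → 0 − 1 + 1 = 0
C3: 3C, 1H → 0 − 1 = -1
C4: 3C, 1Br → 0 + 1 = +1
C5: 3C, 1H → 0 − 1 = -1
C6: 2C, 2H → 0 − 2 = -2
The lowest value is -2.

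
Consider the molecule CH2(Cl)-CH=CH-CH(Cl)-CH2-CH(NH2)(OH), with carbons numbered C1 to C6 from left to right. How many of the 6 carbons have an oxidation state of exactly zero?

1

Tallying each carbon's bonds:
C1: 1C, 2H, 1Cl → 0 − 2 + 1 = -1
C2: 3C, 1H → 0 − 1 = -1
C3: 3C, 1H → 0 − 1 = -1
C4: 2C, 1H, 1Cl → 0 − 1 + 1 = 0
C5: 2C, 2H → 0 − 2 = -2
C6: 1C, 1H, 1O, 1N → 0 − 1 + 1 + 1 = +1
1 carbon (C4) meets the condition.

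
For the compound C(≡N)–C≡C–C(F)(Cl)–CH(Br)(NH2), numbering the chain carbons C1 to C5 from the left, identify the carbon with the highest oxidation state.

C1

Tallying each carbon's bonds:
C1: 1C, 3N → 0 + 3 = +3
C2: 4C → 0 = 0
C3: 4C → 0 = 0
C4: 2C, 1F, 1Cl → 0 + 1 + 1 = +2
C5: 1C, 1H, 1N, 1Br → 0 − 1 + 1 + 1 = +1
The most oxidised carbon is C1 at +3.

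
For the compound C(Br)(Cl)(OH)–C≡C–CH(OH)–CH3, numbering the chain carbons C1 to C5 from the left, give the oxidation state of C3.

0

Count +1 for every bond to an atom more electronegative than carbon and −1 for every bond to one less electronegative; C–C bonds are 0.
C3 has a triple bond to C (3×0 = 0), one bond to C (0).
Oxidation state = 0 + 0 = 0.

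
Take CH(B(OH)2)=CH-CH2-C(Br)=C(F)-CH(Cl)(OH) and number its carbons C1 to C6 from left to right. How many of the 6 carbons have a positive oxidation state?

3

Each bond to a more electronegative atom (O, N, halogen) counts +1, each bond to a less electronegative atom (H, metal, B, Si) counts −1, and each C–C bond counts 0. Tallying each carbon:
C1: 2C, 1H, 1B → 0 − 1 − 1 = -2
C2: 3C, 1H → 0 − 1 = -1
C3: 2C, 2H → 0 − 2 = -2
C4: 3C, 1Br → 0 + 1 = +1
C5: 3C, 1F → 0 + 1 = +1
C6: 1C, 1H, 1O, 1Cl → 0 − 1 + 1 + 1 = +1
3 carbons (C4, C5, C6) meet the condition.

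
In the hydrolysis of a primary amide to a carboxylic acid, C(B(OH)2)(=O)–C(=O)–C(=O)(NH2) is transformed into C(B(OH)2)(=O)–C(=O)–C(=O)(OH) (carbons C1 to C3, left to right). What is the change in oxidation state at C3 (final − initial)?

0

Before: C3 has 1 bond to C, 2 bonds to O, 1 bond to N → oxidation state +3.
After: C3 has 1 bond to C, 3 bonds to O → oxidation state +3.
Δ = +3 − (+3) = 0, so no net redox change at C3.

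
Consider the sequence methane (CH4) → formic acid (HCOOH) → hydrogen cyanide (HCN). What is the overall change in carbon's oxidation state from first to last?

Carbon oxidation states along the series — methane: -4, formic acid: +2, hydrogen cyanide: +2.
Net change = +2 − (-4) = +6.

+6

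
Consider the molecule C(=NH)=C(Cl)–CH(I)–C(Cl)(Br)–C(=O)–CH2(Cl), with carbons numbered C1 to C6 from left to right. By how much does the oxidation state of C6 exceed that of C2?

-2

C6: 1C, 2H, 1Cl → 0 − 2 + 1 = -1
C2: 3C, 1Cl → 0 + 1 = +1
Difference: -1 − (+1) = -2.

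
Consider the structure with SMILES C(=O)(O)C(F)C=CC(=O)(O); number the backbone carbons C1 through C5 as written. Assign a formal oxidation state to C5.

C5 has one bond to C (0), a double bond to O (2×+1 = +2), one bond to O (+1).
Oxidation state = 0 + 2 + 1 = +3.

+3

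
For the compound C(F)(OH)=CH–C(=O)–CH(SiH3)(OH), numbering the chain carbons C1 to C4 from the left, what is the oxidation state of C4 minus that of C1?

C4: 1C, 1H, 1O, 1Si → 0 − 1 + 1 − 1 = -1
C1: 2C, 1O, 1F → 0 + 1 + 1 = +2
Difference: -1 − (+2) = -3.

-3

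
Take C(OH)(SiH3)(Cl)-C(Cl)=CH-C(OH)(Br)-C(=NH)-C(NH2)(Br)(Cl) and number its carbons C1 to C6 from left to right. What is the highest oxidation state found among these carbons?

+3

Tallying each carbon's bonds:
C1: 1C, 1O, 1Cl, 1Si → 0 + 1 + 1 − 1 = +1
C2: 3C, 1Cl → 0 + 1 = +1
C3: 3C, 1H → 0 − 1 = -1
C4: 2C, 1O, 1Br → 0 + 1 + 1 = +2
C5: 2C, 2N → 0 + 2 = +2
C6: 1C, 1N, 1Cl, 1Br → 0 + 1 + 1 + 1 = +3
The highest value is +3.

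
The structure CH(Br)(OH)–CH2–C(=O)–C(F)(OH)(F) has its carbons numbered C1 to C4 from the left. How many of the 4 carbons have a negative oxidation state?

Tallying each carbon's bonds:
C1: 1C, 1H, 1O, 1Br → 0 − 1 + 1 + 1 = +1
C2: 2C, 2H → 0 − 2 = -2
C3: 2C, 2O → 0 + 2 = +2
C4: 1C, 1O, 2F → 0 + 1 + 2 = +3
1 carbon (C2) meets the condition.

1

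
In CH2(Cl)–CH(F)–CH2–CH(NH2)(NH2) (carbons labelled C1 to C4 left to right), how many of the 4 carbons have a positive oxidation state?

1

Bonds to more-electronegative neighbours contribute +1 each, bonds to H or metals contribute −1 each, and C–C bonds contribute 0. Tallying each carbon:
C1: 1C, 2H, 1Cl → 0 − 2 + 1 = -1
C2: 2C, 1H, 1F → 0 − 1 + 1 = 0
C3: 2C, 2H → 0 − 2 = -2
C4: 1C, 1H, 2N → 0 − 1 + 2 = +1
1 carbon (C4) meets the condition.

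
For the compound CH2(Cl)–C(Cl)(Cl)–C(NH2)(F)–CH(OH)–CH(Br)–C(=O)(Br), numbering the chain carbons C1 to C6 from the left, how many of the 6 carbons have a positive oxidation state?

3

Tallying each carbon's bonds:
C1: 1C, 2H, 1Cl → 0 − 2 + 1 = -1
C2: 2C, 2Cl → 0 + 2 = +2
C3: 2C, 1N, 1F → 0 + 1 + 1 = +2
C4: 2C, 1H, 1O → 0 − 1 + 1 = 0
C5: 2C, 1H, 1Br → 0 − 1 + 1 = 0
C6: 1C, 2O, 1Br → 0 + 2 + 1 = +3
3 carbons (C2, C3, C6) meet the condition.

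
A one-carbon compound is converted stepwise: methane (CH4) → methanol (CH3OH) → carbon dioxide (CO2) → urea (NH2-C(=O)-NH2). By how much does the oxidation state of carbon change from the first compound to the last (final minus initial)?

+8

Carbon oxidation states along the series — methane: -4, methanol: -2, carbon dioxide: +4, urea: +4.
Net change = +4 − (-4) = +8.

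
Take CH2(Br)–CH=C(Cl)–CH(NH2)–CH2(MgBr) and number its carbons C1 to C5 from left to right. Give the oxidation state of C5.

C5 has one bond to C (0), one bond to H (-1), one bond to H (-1), one bond to Mg (-1).
Oxidation state = 0 − 1 − 1 − 1 = -3.

-3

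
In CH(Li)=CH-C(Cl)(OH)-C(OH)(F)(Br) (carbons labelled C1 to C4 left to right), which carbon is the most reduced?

C1

Count +1 for every bond to an atom more electronegative than carbon and −1 for every bond to one less electronegative; C–C bonds are 0. Tallying each carbon:
C1: 2C, 1H, 1Li → 0 − 1 − 1 = -2
C2: 3C, 1H → 0 − 1 = -1
C3: 2C, 1O, 1Cl → 0 + 1 + 1 = +2
C4: 1C, 1O, 1F, 1Br → 0 + 1 + 1 + 1 = +3
The most reduced carbon is C1 at -2.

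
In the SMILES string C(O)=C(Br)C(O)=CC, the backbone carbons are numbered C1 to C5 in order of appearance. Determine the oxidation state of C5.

-3

Each bond to a more electronegative atom (O, N, halogen) counts +1, each bond to a less electronegative atom (H, metal, B, Si) counts −1, and each C–C bond counts 0.
C5 has one bond to C (0), one bond to H (-1), one bond to H (-1), one bond to H (-1).
Oxidation state = 0 − 1 − 1 − 1 = -3.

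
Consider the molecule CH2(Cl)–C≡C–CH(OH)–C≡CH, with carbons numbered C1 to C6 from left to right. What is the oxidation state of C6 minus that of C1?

C6: 3C, 1H → 0 − 1 = -1
C1: 1C, 2H, 1Cl → 0 − 2 + 1 = -1
Difference: -1 − (-1) = 0.

0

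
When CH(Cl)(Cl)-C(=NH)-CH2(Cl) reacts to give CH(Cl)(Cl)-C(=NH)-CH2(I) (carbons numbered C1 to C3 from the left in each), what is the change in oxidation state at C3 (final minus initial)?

0

Before: C3 has 1 bond to C, 2 bonds to H, 1 bond to Cl → oxidation state -1.
After: C3 has 1 bond to C, 2 bonds to H, 1 bond to I → oxidation state -1.
Δ = -1 − (-1) = 0, so no net redox change at C3.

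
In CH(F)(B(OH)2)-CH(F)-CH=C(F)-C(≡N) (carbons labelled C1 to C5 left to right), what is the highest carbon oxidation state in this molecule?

Tallying each carbon's bonds:
C1: 1C, 1H, 1F, 1B → 0 − 1 + 1 − 1 = -1
C2: 2C, 1H, 1F → 0 − 1 + 1 = 0
C3: 3C, 1H → 0 − 1 = -1
C4: 3C, 1F → 0 + 1 = +1
C5: 1C, 3N → 0 + 3 = +3
The highest value is +3.

+3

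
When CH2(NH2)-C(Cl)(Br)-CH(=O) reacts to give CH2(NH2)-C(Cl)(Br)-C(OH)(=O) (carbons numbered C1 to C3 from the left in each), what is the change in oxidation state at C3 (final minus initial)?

+2

Before: C3 has 1 bond to C, 1 bond to H, 2 bonds to O → oxidation state +1.
After: C3 has 1 bond to C, 3 bonds to O → oxidation state +3.
Δ = +3 − (+1) = +2, so this is an oxidation at C3.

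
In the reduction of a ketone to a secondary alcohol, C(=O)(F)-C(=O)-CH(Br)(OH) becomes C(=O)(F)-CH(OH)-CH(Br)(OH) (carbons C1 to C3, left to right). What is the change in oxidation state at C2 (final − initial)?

Before: C2 has 2 bonds to C, 2 bonds to O → oxidation state +2.
After: C2 has 2 bonds to C, 1 bond to H, 1 bond to O → oxidation state 0.
Δ = 0 − (+2) = -2, so this is a reduction at C2.

-2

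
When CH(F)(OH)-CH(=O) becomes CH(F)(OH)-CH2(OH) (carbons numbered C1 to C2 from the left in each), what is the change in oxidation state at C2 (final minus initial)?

Before: C2 has 1 bond to C, 1 bond to H, 2 bonds to O → oxidation state +1.
After: C2 has 1 bond to C, 2 bonds to H, 1 bond to O → oxidation state -1.
Δ = -1 − (+1) = -2, so this is a reduction at C2.

-2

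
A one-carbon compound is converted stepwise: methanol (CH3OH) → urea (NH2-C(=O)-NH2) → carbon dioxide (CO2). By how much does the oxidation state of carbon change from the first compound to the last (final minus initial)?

+6

Carbon oxidation states along the series — methanol: -2, urea: +4, carbon dioxide: +4.
Net change = +4 − (-2) = +6.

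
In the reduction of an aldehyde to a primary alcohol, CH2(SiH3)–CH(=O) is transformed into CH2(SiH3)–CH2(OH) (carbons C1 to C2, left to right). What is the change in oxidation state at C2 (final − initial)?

Before: C2 has 1 bond to C, 1 bond to H, 2 bonds to O → oxidation state +1.
After: C2 has 1 bond to C, 2 bonds to H, 1 bond to O → oxidation state -1.
Δ = -1 − (+1) = -2, so this is a reduction at C2.

-2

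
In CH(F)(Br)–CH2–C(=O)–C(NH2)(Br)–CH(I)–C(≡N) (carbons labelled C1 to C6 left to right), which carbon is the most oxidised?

Tallying each carbon's bonds:
C1: 1C, 1H, 1F, 1Br → 0 − 1 + 1 + 1 = +1
C2: 2C, 2H → 0 − 2 = -2
C3: 2C, 2O → 0 + 2 = +2
C4: 2C, 1N, 1Br → 0 + 1 + 1 = +2
C5: 2C, 1H, 1I → 0 − 1 + 1 = 0
C6: 1C, 3N → 0 + 3 = +3
The most oxidised carbon is C6 at +3.

C6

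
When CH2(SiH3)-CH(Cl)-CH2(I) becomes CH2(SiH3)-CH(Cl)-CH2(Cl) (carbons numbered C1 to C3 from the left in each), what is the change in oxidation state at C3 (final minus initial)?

0

Before: C3 has 1 bond to C, 2 bonds to H, 1 bond to I → oxidation state -1.
After: C3 has 1 bond to C, 2 bonds to H, 1 bond to Cl → oxidation state -1.
Δ = -1 − (-1) = 0, so no net redox change at C3.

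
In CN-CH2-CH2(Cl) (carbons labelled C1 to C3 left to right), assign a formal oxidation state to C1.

C1 has one bond to C (0), a triple bond to N (3×+1 = +3).
Oxidation state = 0 + 3 = +3.

+3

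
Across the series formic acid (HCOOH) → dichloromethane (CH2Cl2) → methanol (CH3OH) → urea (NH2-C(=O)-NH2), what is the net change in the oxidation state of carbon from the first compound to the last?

+2

Carbon oxidation states along the series — formic acid: +2, dichloromethane: 0, methanol: -2, urea: +4.
Net change = +4 − (+2) = +2.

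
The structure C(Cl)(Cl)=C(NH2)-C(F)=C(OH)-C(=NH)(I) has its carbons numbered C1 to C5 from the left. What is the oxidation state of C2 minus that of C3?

C2: 3C, 1N → 0 + 1 = +1
C3: 3C, 1F → 0 + 1 = +1
Difference: +1 − (+1) = 0.

0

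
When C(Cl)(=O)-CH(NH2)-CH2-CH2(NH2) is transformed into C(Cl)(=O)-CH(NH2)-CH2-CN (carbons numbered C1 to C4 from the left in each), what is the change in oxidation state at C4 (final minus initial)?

Before: C4 has 1 bond to C, 2 bonds to H, 1 bond to N → oxidation state -1.
After: C4 has 1 bond to C, 3 bonds to N → oxidation state +3.
Δ = +3 − (-1) = +4, so this is an oxidation at C4.

+4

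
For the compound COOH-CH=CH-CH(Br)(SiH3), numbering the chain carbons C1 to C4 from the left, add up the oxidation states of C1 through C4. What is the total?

0

Each bond to a more electronegative atom (O, N, halogen) counts +1, each bond to a less electronegative atom (H, metal, B, Si) counts −1, and each C–C bond counts 0. Tallying each carbon:
C1: 1C, 3O → 0 + 3 = +3
C2: 3C, 1H → 0 − 1 = -1
C3: 3C, 1H → 0 − 1 = -1
C4: 1C, 1H, 1Br, 1Si → 0 − 1 + 1 − 1 = -1
Sum = +3 − 1 − 1 − 1 = 0.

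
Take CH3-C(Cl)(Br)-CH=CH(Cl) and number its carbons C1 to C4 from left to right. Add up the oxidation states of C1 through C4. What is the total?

-2

Tallying each carbon's bonds:
C1: 1C, 3H → 0 − 3 = -3
C2: 2C, 1Cl, 1Br → 0 + 1 + 1 = +2
C3: 3C, 1H → 0 − 1 = -1
C4: 2C, 1H, 1Cl → 0 − 1 + 1 = 0
Sum = -3 + 2 − 1 + 0 = -2.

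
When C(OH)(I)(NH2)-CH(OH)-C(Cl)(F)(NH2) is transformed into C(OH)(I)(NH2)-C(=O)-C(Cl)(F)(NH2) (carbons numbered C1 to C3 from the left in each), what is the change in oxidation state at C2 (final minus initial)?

+2

Before: C2 has 2 bonds to C, 1 bond to H, 1 bond to O → oxidation state 0.
After: C2 has 2 bonds to C, 2 bonds to O → oxidation state +2.
Δ = +2 − (0) = +2, so this is an oxidation at C2.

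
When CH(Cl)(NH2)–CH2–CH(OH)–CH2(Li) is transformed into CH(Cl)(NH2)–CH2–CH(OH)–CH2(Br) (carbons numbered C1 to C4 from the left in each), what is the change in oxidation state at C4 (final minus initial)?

+2

Before: C4 has 1 bond to C, 2 bonds to H, 1 bond to Li → oxidation state -3.
After: C4 has 1 bond to C, 2 bonds to H, 1 bond to Br → oxidation state -1.
Δ = -1 − (-3) = +2, so this is an oxidation at C4.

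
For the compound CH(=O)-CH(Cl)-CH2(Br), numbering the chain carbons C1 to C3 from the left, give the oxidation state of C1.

+1

Each bond to a more electronegative atom (O, N, halogen) counts +1, each bond to a less electronegative atom (H, metal, B, Si) counts −1, and each C–C bond counts 0.
C1 has one bond to C (0), one bond to H (-1), a double bond to O (2×+1 = +2).
Oxidation state = 0 − 1 + 2 = +1.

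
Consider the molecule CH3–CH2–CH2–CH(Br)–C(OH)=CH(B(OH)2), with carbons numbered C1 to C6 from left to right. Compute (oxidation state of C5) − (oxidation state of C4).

+1

C5: 3C, 1O → 0 + 1 = +1
C4: 2C, 1H, 1Br → 0 − 1 + 1 = 0
Difference: +1 − (0) = +1.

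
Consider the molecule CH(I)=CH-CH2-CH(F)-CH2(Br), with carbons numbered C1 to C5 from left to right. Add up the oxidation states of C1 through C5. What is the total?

-4

Count +1 for every bond to an atom more electronegative than carbon and −1 for every bond to one less electronegative; C–C bonds are 0. Tallying each carbon:
C1: 2C, 1H, 1I → 0 − 1 + 1 = 0
C2: 3C, 1H → 0 − 1 = -1
C3: 2C, 2H → 0 − 2 = -2
C4: 2C, 1H, 1F → 0 − 1 + 1 = 0
C5: 1C, 2H, 1Br → 0 − 2 + 1 = -1
Sum = 0 − 1 − 2 + 0 − 1 = -4.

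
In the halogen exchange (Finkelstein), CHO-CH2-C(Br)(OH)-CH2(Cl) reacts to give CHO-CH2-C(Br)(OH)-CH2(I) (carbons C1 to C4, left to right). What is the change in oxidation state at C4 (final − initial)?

0

Before: C4 has 1 bond to C, 2 bonds to H, 1 bond to Cl → oxidation state -1.
After: C4 has 1 bond to C, 2 bonds to H, 1 bond to I → oxidation state -1.
Δ = -1 − (-1) = 0, so no net redox change at C4.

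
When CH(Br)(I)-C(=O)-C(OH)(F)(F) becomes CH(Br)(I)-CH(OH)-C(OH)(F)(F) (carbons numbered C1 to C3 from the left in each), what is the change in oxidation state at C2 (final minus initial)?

-2

Before: C2 has 2 bonds to C, 2 bonds to O → oxidation state +2.
After: C2 has 2 bonds to C, 1 bond to H, 1 bond to O → oxidation state 0.
Δ = 0 − (+2) = -2, so this is a reduction at C2.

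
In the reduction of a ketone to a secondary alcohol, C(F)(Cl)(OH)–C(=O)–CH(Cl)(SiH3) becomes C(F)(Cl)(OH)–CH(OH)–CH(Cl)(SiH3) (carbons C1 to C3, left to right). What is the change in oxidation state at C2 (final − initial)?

-2

Before: C2 has 2 bonds to C, 2 bonds to O → oxidation state +2.
After: C2 has 2 bonds to C, 1 bond to H, 1 bond to O → oxidation state 0.
Δ = 0 − (+2) = -2, so this is a reduction at C2.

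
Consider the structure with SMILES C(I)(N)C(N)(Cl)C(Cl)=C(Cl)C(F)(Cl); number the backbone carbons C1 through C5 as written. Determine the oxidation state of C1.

Bonds to more-electronegative neighbours contribute +1 each, bonds to H or metals contribute −1 each, and C–C bonds contribute 0.
C1 has one bond to C (0), one bond to I (+1), one bond to N (+1), one bond to H (-1).
Oxidation state = 0 + 1 + 1 − 1 = +1.

+1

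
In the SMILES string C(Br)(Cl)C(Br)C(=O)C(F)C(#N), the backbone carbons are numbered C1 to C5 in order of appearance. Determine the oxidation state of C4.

Bonds to more-electronegative neighbours contribute +1 each, bonds to H or metals contribute −1 each, and C–C bonds contribute 0.
C4 has one bond to C (0), one bond to C (0), one bond to H (-1), one bond to F (+1).
Oxidation state = 0 + 0 − 1 + 1 = 0.

0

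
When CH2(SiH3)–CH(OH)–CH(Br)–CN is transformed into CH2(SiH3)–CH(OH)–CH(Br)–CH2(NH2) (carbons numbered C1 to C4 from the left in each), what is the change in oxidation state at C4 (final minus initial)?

-4

Before: C4 has 1 bond to C, 3 bonds to N → oxidation state +3.
After: C4 has 1 bond to C, 2 bonds to H, 1 bond to N → oxidation state -1.
Δ = -1 − (+3) = -4, so this is a reduction at C4.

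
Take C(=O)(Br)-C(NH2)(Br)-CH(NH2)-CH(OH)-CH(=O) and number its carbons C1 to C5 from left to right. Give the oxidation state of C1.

+3

C1 has one bond to C (0), a double bond to O (2×+1 = +2), one bond to Br (+1).
Oxidation state = 0 + 2 + 1 = +3.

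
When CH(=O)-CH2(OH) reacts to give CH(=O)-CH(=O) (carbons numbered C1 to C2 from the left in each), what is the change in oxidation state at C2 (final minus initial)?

Before: C2 has 1 bond to C, 2 bonds to H, 1 bond to O → oxidation state -1.
After: C2 has 1 bond to C, 1 bond to H, 2 bonds to O → oxidation state +1.
Δ = +1 − (-1) = +2, so this is an oxidation at C2.

+2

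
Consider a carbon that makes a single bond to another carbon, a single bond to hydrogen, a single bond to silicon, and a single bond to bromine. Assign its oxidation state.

The carbon has one bond to C (0), one bond to H (-1), one bond to Si (-1), one bond to Br (+1).
Oxidation state = 0 − 1 − 1 + 1 = -1.

-1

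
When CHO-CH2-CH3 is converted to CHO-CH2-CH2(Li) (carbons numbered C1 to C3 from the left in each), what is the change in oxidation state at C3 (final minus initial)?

0

Before: C3 has 1 bond to C, 3 bonds to H → oxidation state -3.
After: C3 has 1 bond to C, 2 bonds to H, 1 bond to Li → oxidation state -3.
Δ = -3 − (-3) = 0, so no net redox change at C3.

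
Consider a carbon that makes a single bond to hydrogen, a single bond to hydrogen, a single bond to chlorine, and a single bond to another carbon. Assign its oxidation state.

Count +1 for every bond to an atom more electronegative than carbon and −1 for every bond to one less electronegative; C–C bonds are 0.
The carbon has one bond to C (0), one bond to H (-1), one bond to Cl (+1), one bond to H (-1).
Oxidation state = 0 − 1 + 1 − 1 = -1.

-1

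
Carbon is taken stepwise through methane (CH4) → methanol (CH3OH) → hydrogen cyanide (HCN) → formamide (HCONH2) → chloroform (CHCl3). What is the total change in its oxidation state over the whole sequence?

Carbon oxidation states along the series — methane: -4, methanol: -2, hydrogen cyanide: +2, formamide: +2, chloroform: +2.
Net change = +2 − (-4) = +6.

+6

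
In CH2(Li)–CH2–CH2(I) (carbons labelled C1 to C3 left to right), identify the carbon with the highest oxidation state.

Tallying each carbon's bonds:
C1: 1C, 2H, 1Li → 0 − 2 − 1 = -3
C2: 2C, 2H → 0 − 2 = -2
C3: 1C, 2H, 1I → 0 − 2 + 1 = -1
The most oxidised carbon is C3 at -1.

C3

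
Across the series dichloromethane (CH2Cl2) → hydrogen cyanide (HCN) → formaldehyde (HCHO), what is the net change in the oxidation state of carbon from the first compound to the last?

Carbon oxidation states along the series — dichloromethane: 0, hydrogen cyanide: +2, formaldehyde: 0.
Net change = 0 − (0) = 0.

0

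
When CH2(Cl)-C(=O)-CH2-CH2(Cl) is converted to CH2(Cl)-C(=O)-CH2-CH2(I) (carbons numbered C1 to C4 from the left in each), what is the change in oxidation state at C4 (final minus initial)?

Before: C4 has 1 bond to C, 2 bonds to H, 1 bond to Cl → oxidation state -1.
After: C4 has 1 bond to C, 2 bonds to H, 1 bond to I → oxidation state -1.
Δ = -1 − (-1) = 0, so no net redox change at C4.

0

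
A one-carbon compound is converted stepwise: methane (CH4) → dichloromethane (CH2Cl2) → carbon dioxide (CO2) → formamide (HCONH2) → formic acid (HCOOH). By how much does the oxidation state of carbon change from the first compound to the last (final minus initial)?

Carbon oxidation states along the series — methane: -4, dichloromethane: 0, carbon dioxide: +4, formamide: +2, formic acid: +2.
Net change = +2 − (-4) = +6.

+6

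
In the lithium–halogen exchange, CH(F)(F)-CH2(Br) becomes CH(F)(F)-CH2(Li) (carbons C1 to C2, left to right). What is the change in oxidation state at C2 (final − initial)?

-2

Before: C2 has 1 bond to C, 2 bonds to H, 1 bond to Br → oxidation state -1.
After: C2 has 1 bond to C, 2 bonds to H, 1 bond to Li → oxidation state -3.
Δ = -3 − (-1) = -2, so this is a reduction at C2.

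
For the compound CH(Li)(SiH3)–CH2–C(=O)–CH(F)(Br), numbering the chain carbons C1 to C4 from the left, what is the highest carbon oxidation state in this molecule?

+2

Tallying each carbon's bonds:
C1: 1C, 1H, 1Li, 1Si → 0 − 1 − 1 − 1 = -3
C2: 2C, 2H → 0 − 2 = -2
C3: 2C, 2O → 0 + 2 = +2
C4: 1C, 1H, 1F, 1Br → 0 − 1 + 1 + 1 = +1
The highest value is +2.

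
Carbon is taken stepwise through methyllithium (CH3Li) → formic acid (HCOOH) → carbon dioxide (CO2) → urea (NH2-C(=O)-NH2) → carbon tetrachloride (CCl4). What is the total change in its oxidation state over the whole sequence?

Carbon oxidation states along the series — methyllithium: -4, formic acid: +2, carbon dioxide: +4, urea: +4, carbon tetrachloride: +4.
Net change = +4 − (-4) = +8.

+8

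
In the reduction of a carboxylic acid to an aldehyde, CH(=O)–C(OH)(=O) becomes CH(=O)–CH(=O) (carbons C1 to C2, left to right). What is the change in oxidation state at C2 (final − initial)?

-2

Before: C2 has 1 bond to C, 3 bonds to O → oxidation state +3.
After: C2 has 1 bond to C, 1 bond to H, 2 bonds to O → oxidation state +1.
Δ = +1 − (+3) = -2, so this is a reduction at C2.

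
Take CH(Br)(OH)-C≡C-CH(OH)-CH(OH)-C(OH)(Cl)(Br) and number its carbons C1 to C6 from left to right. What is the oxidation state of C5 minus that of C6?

C5: 2C, 1H, 1O → 0 − 1 + 1 = 0
C6: 1C, 1O, 1Cl, 1Br → 0 + 1 + 1 + 1 = +3
Difference: 0 − (+3) = -3.

-3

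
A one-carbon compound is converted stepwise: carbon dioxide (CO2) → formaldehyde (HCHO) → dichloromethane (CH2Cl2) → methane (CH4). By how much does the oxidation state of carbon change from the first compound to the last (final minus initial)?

-8

Carbon oxidation states along the series — carbon dioxide: +4, formaldehyde: 0, dichloromethane: 0, methane: -4.
Net change = -4 − (+4) = -8.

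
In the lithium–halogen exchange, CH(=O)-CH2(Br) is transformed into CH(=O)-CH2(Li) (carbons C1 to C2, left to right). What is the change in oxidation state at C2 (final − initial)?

-2

Before: C2 has 1 bond to C, 2 bonds to H, 1 bond to Br → oxidation state -1.
After: C2 has 1 bond to C, 2 bonds to H, 1 bond to Li → oxidation state -3.
Δ = -3 − (-1) = -2, so this is a reduction at C2.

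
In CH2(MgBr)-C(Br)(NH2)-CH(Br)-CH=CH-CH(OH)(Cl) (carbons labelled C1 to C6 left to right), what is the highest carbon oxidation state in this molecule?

Count +1 for every bond to an atom more electronegative than carbon and −1 for every bond to one less electronegative; C–C bonds are 0. Tallying each carbon:
C1: 1C, 2H, 1Mg → 0 − 2 − 1 = -3
C2: 2C, 1N, 1Br → 0 + 1 + 1 = +2
C3: 2C, 1H, 1Br → 0 − 1 + 1 = 0
C4: 3C, 1H → 0 − 1 = -1
C5: 3C, 1H → 0 − 1 = -1
C6: 1C, 1H, 1O, 1Cl → 0 − 1 + 1 + 1 = +1
The highest value is +2.

+2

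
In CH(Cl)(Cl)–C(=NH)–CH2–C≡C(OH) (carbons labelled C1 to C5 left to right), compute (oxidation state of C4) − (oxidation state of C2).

-2

C4: 4C → 0 = 0
C2: 2C, 2N → 0 + 2 = +2
Difference: 0 − (+2) = -2.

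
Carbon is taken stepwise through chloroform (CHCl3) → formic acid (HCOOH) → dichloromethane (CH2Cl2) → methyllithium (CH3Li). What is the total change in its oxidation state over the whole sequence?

-6

Carbon oxidation states along the series — chloroform: +2, formic acid: +2, dichloromethane: 0, methyllithium: -4.
Net change = -4 − (+2) = -6.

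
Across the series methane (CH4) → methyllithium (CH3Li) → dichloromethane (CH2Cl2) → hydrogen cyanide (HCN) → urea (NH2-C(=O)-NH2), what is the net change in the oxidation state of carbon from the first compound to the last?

+8

Carbon oxidation states along the series — methane: -4, methyllithium: -4, dichloromethane: 0, hydrogen cyanide: +2, urea: +4.
Net change = +4 − (-4) = +8.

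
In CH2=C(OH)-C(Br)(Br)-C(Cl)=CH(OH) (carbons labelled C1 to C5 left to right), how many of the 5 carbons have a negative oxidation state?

1

Tallying each carbon's bonds:
C1: 2C, 2H → 0 − 2 = -2
C2: 3C, 1O → 0 + 1 = +1
C3: 2C, 2Br → 0 + 2 = +2
C4: 3C, 1Cl → 0 + 1 = +1
C5: 2C, 1H, 1O → 0 − 1 + 1 = 0
1 carbon (C1) meets the condition.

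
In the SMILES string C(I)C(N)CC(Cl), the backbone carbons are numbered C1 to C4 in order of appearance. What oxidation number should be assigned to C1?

Assign +1 per bond to O/N/halogen, −1 per bond to H or an electropositive element, and 0 per bond to carbon.
C1 has one bond to C (0), one bond to I (+1), one bond to H (-1), one bond to H (-1).
Oxidation state = 0 + 1 − 1 − 1 = -1.

-1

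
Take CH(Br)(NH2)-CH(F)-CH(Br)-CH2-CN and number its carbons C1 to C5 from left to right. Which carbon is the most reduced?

C4

Tallying each carbon's bonds:
C1: 1C, 1H, 1N, 1Br → 0 − 1 + 1 + 1 = +1
C2: 2C, 1H, 1F → 0 − 1 + 1 = 0
C3: 2C, 1H, 1Br → 0 − 1 + 1 = 0
C4: 2C, 2H → 0 − 2 = -2
C5: 1C, 3N → 0 + 3 = +3
The most reduced carbon is C4 at -2.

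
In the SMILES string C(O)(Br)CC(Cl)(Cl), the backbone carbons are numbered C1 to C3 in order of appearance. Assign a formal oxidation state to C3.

Bonds to more-electronegative neighbours contribute +1 each, bonds to H or metals contribute −1 each, and C–C bonds contribute 0.
C3 has one bond to C (0), one bond to Cl (+1), one bond to Cl (+1), one bond to H (-1).
Oxidation state = 0 + 1 + 1 − 1 = +1.

+1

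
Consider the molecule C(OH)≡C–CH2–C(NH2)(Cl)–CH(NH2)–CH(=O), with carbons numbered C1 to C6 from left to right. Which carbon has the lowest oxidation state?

Tallying each carbon's bonds:
C1: 3C, 1O → 0 + 1 = +1
C2: 4C → 0 = 0
C3: 2C, 2H → 0 − 2 = -2
C4: 2C, 1N, 1Cl → 0 + 1 + 1 = +2
C5: 2C, 1H, 1N → 0 − 1 + 1 = 0
C6: 1C, 1H, 2O → 0 − 1 + 2 = +1
The most reduced carbon is C3 at -2.

C3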